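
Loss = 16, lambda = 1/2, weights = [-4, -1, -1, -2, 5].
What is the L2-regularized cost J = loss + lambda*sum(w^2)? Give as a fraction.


L2 sq norm = sum(w^2) = 47. J = 16 + 1/2 * 47 = 79/2.

79/2


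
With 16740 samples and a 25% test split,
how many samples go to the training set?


Test set = 16740 * 25% = 4185. Training set = 16740 - 4185 = 12555.

12555


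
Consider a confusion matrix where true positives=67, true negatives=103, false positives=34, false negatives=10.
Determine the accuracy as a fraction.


Accuracy = (TP + TN) / (TP + TN + FP + FN) = (67 + 103) / 214 = 85/107.

85/107


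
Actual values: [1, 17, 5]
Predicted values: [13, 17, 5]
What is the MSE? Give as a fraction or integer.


MSE = (1/3) * ((1-13)^2=144 + (17-17)^2=0 + (5-5)^2=0). Sum = 144. MSE = 48.

48


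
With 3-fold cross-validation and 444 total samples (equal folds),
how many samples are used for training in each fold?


Each validation fold has 444/3 = 148 samples. Training set = 444 - 148 = 296.

296


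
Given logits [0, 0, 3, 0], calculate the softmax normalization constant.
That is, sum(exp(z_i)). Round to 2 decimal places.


Denom = e^0=1.0000 + e^0=1.0000 + e^3=20.0855 + e^0=1.0000. Sum = 23.0855, which rounds to 23.09.

23.09


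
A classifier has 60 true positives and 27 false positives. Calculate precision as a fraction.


Precision = TP / (TP + FP) = 60 / 87 = 20/29.

20/29


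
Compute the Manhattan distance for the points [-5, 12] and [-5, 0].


d = sum of absolute differences: |-5--5|=0 + |12-0|=12 = 12.

12


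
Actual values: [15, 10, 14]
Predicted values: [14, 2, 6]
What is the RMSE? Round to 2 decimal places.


MSE = 43.0000. RMSE = sqrt(43.0000) = 6.56.

6.56


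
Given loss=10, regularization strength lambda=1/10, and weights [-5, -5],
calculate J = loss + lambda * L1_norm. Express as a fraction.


L1 norm = sum(|w|) = 10. J = 10 + 1/10 * 10 = 11.

11


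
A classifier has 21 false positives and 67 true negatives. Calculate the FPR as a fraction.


FPR = FP / (FP + TN) = 21 / 88 = 21/88.

21/88


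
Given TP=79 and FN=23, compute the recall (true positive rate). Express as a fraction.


Recall = TP / (TP + FN) = 79 / 102 = 79/102.

79/102


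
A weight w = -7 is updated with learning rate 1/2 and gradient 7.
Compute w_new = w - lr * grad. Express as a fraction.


w_new = -7 - 1/2 * 7 = -7 - 7/2 = -21/2.

-21/2


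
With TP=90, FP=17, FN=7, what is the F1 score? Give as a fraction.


Precision = 90/107 = 90/107. Recall = 90/97 = 90/97. F1 = 2*P*R/(P+R) = 15/17.

15/17


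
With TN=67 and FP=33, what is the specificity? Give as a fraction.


Specificity = TN / (TN + FP) = 67 / 100 = 67/100.

67/100


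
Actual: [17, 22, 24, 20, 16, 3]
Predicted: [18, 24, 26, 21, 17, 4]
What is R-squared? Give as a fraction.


Mean(y) = 17. SS_res = 12. SS_tot = 280. R^2 = 1 - 12/(280) = 67/70.

67/70


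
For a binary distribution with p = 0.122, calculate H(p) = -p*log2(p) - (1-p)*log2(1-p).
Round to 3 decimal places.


H = -0.122*log2(0.122) - 0.878*log2(0.878) = 0.535.

0.535


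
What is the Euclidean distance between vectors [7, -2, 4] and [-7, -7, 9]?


d = sqrt(sum of squared differences). (7--7)^2=196, (-2--7)^2=25, (4-9)^2=25. Sum = 246.

sqrt(246)


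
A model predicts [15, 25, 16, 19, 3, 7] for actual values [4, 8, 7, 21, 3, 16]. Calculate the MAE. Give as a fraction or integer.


MAE = (1/6) * (|4-15|=11 + |8-25|=17 + |7-16|=9 + |21-19|=2 + |3-3|=0 + |16-7|=9). Sum = 48. MAE = 8.

8


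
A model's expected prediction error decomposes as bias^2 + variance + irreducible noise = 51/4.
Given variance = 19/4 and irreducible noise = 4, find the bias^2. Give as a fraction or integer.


Total error = bias^2 + variance + irreducible noise. So bias^2 = 51/4 - 19/4 - 4 = 4.

4


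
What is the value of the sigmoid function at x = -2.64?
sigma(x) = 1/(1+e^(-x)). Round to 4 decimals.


sigma(-2.64) = 1/(1+e^(2.64)) = 1/(1+14.013204) = 1/15.013204 = 0.0666.

0.0666


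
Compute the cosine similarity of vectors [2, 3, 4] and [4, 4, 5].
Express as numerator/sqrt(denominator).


dot = 40. |a|^2 = 29, |b|^2 = 57. cos = 40/sqrt(1653).

40/sqrt(1653)


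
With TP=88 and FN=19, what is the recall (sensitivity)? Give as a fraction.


Recall = TP / (TP + FN) = 88 / 107 = 88/107.

88/107


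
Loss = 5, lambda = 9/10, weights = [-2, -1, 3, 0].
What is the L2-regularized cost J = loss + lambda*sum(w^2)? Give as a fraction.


L2 sq norm = sum(w^2) = 14. J = 5 + 9/10 * 14 = 88/5.

88/5


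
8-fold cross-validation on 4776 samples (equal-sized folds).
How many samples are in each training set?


Each validation fold has 4776/8 = 597 samples. Training set = 4776 - 597 = 4179.

4179


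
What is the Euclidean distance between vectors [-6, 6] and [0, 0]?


d = sqrt(sum of squared differences). (-6-0)^2=36, (6-0)^2=36. Sum = 72.

sqrt(72)


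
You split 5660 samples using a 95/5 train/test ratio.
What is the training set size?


Test set = 5660 * 5% = 283. Training set = 5660 - 283 = 5377.

5377


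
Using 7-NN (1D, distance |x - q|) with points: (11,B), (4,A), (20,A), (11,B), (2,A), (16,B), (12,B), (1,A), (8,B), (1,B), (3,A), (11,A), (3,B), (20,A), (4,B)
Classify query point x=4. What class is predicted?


Distances: |11-4|=7, |4-4|=0, |20-4|=16, |11-4|=7, |2-4|=2, |16-4|=12, |12-4|=8, |1-4|=3, |8-4|=4, |1-4|=3, |3-4|=1, |11-4|=7, |3-4|=1, |20-4|=16, |4-4|=0. 7 nearest: (4,A), (4,B), (3,A), (3,B), (2,A), (1,A), (1,B). Counts: {'A': 4, 'B': 3}. Majority class: A.

A


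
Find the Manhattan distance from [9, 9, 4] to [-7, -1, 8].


d = sum of absolute differences: |9--7|=16 + |9--1|=10 + |4-8|=4 = 30.

30


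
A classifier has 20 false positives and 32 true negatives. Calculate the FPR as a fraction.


FPR = FP / (FP + TN) = 20 / 52 = 5/13.

5/13


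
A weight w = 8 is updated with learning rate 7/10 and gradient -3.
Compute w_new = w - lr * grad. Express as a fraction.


w_new = 8 - 7/10 * -3 = 8 - -21/10 = 101/10.

101/10


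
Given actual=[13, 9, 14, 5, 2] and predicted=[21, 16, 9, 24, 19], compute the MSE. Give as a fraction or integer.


MSE = (1/5) * ((13-21)^2=64 + (9-16)^2=49 + (14-9)^2=25 + (5-24)^2=361 + (2-19)^2=289). Sum = 788. MSE = 788/5.

788/5


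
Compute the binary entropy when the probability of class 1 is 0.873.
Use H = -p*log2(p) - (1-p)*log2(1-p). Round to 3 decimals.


H = -0.873*log2(0.873) - 0.127*log2(0.127) = 0.549.

0.549


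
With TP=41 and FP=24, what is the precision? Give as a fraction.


Precision = TP / (TP + FP) = 41 / 65 = 41/65.

41/65


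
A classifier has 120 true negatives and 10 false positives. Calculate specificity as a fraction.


Specificity = TN / (TN + FP) = 120 / 130 = 12/13.

12/13


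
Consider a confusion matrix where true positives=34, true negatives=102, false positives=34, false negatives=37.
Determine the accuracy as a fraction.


Accuracy = (TP + TN) / (TP + TN + FP + FN) = (34 + 102) / 207 = 136/207.

136/207


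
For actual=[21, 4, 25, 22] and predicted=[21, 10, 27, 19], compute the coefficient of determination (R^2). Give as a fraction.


Mean(y) = 18. SS_res = 49. SS_tot = 270. R^2 = 1 - 49/(270) = 221/270.

221/270


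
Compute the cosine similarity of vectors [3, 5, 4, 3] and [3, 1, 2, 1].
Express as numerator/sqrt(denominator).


dot = 25. |a|^2 = 59, |b|^2 = 15. cos = 25/sqrt(885).

25/sqrt(885)


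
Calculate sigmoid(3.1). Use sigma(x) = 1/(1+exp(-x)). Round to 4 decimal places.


sigma(3.1) = 1/(1+e^(-3.1)) = 1/(1+0.045049) = 1/1.045049 = 0.9569.

0.9569


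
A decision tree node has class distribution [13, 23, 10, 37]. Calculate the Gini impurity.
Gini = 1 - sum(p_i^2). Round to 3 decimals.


Total = 83. Proportions: 13/83, 23/83, 10/83, 37/83. sum(p_i^2) = 0.3146. Gini = 1 - 0.3146 = 0.6854, which rounds to 0.685.

0.685


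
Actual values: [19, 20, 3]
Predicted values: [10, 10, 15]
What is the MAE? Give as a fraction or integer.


MAE = (1/3) * (|19-10|=9 + |20-10|=10 + |3-15|=12). Sum = 31. MAE = 31/3.

31/3


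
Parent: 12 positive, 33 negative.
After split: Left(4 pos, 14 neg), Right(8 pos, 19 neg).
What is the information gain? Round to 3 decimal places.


H(parent) = 0.8366. H(left) = 0.7642, H(right) = 0.8767. Weighted = (18/45)*0.7642 + (27/45)*0.8767 = 0.8317. IG = 0.8366 - 0.8317 = 0.0049, which rounds to 0.005.

0.005


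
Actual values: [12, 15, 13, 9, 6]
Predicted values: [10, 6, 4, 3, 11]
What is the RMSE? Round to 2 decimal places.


MSE = 45.4000. RMSE = sqrt(45.4000) = 6.74.

6.74


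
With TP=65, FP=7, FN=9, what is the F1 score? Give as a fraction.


Precision = 65/72 = 65/72. Recall = 65/74 = 65/74. F1 = 2*P*R/(P+R) = 65/73.

65/73


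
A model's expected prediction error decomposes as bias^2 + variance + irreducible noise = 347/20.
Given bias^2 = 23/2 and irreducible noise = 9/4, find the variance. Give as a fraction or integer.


Total error = bias^2 + variance + irreducible noise. So variance = 347/20 - 23/2 - 9/4 = 18/5.

18/5


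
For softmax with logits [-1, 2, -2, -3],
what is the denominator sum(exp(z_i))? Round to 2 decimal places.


Denom = e^-1=0.3679 + e^2=7.3891 + e^-2=0.1353 + e^-3=0.0498. Sum = 7.9421, which rounds to 7.94.

7.94


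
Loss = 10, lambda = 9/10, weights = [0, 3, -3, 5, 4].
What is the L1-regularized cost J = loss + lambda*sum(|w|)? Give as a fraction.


L1 norm = sum(|w|) = 15. J = 10 + 9/10 * 15 = 47/2.

47/2


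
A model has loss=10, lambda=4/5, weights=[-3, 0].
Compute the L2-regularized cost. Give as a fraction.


L2 sq norm = sum(w^2) = 9. J = 10 + 4/5 * 9 = 86/5.

86/5


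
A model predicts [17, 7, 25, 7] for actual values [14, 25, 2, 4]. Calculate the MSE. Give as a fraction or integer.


MSE = (1/4) * ((14-17)^2=9 + (25-7)^2=324 + (2-25)^2=529 + (4-7)^2=9). Sum = 871. MSE = 871/4.

871/4


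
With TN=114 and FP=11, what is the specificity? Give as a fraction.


Specificity = TN / (TN + FP) = 114 / 125 = 114/125.

114/125


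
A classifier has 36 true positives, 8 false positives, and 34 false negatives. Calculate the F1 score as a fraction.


Precision = 36/44 = 9/11. Recall = 36/70 = 18/35. F1 = 2*P*R/(P+R) = 12/19.

12/19


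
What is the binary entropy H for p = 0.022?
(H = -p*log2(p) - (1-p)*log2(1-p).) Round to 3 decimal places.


H = -0.022*log2(0.022) - 0.978*log2(0.978) = 0.153.

0.153


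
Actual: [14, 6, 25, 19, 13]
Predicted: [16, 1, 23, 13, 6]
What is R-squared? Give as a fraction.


Mean(y) = 77/5. SS_res = 118. SS_tot = 1006/5. R^2 = 1 - 118/(1006/5) = 208/503.

208/503


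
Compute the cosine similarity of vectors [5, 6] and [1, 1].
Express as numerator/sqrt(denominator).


dot = 11. |a|^2 = 61, |b|^2 = 2. cos = 11/sqrt(122).

11/sqrt(122)


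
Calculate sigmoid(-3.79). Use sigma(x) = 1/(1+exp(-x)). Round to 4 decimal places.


sigma(-3.79) = 1/(1+e^(3.79)) = 1/(1+44.256400) = 1/45.256400 = 0.0221.

0.0221


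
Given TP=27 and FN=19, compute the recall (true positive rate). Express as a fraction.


Recall = TP / (TP + FN) = 27 / 46 = 27/46.

27/46


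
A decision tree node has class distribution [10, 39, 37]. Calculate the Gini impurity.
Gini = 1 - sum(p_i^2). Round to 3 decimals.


Total = 86. Proportions: 10/86, 39/86, 37/86. sum(p_i^2) = 0.4043. Gini = 1 - 0.4043 = 0.5957, which rounds to 0.596.

0.596


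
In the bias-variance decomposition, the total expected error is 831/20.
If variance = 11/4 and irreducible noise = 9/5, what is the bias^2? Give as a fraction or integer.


Total error = bias^2 + variance + irreducible noise. So bias^2 = 831/20 - 11/4 - 9/5 = 37.

37


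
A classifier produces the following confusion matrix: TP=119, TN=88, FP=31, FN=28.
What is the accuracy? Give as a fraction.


Accuracy = (TP + TN) / (TP + TN + FP + FN) = (119 + 88) / 266 = 207/266.

207/266


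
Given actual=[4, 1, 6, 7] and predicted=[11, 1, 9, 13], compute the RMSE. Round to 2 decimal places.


MSE = 23.5000. RMSE = sqrt(23.5000) = 4.85.

4.85


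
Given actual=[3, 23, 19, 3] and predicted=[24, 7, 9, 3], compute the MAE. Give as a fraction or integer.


MAE = (1/4) * (|3-24|=21 + |23-7|=16 + |19-9|=10 + |3-3|=0). Sum = 47. MAE = 47/4.

47/4


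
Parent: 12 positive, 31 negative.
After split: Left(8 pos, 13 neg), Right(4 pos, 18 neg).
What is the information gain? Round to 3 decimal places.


H(parent) = 0.8542. H(left) = 0.9587, H(right) = 0.6840. Weighted = (21/43)*0.9587 + (22/43)*0.6840 = 0.8182. IG = 0.8542 - 0.8182 = 0.0360, which rounds to 0.036.

0.036


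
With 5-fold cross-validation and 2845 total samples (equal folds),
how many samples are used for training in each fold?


Each validation fold has 2845/5 = 569 samples. Training set = 2845 - 569 = 2276.

2276


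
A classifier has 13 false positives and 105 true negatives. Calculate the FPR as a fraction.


FPR = FP / (FP + TN) = 13 / 118 = 13/118.

13/118


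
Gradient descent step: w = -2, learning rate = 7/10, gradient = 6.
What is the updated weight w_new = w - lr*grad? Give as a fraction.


w_new = -2 - 7/10 * 6 = -2 - 21/5 = -31/5.

-31/5


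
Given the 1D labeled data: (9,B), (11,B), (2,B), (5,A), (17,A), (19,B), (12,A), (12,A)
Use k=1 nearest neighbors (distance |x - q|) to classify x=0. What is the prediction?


Distances: |9-0|=9, |11-0|=11, |2-0|=2, |5-0|=5, |17-0|=17, |19-0|=19, |12-0|=12, |12-0|=12. 1 nearest: (2,B). Counts: {'B': 1}. Majority class: B.

B


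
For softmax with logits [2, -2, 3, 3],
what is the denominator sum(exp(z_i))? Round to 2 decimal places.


Denom = e^2=7.3891 + e^-2=0.1353 + e^3=20.0855 + e^3=20.0855. Sum = 47.6954, which rounds to 47.70.

47.70


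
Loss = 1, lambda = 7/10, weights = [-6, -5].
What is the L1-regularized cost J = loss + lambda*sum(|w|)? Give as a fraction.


L1 norm = sum(|w|) = 11. J = 1 + 7/10 * 11 = 87/10.

87/10


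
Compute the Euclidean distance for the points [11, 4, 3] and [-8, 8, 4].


d = sqrt(sum of squared differences). (11--8)^2=361, (4-8)^2=16, (3-4)^2=1. Sum = 378.

sqrt(378)


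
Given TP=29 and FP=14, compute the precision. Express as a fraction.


Precision = TP / (TP + FP) = 29 / 43 = 29/43.

29/43


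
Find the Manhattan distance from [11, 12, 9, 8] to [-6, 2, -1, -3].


d = sum of absolute differences: |11--6|=17 + |12-2|=10 + |9--1|=10 + |8--3|=11 = 48.

48


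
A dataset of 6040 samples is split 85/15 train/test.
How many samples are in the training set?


Test set = 6040 * 15% = 906. Training set = 6040 - 906 = 5134.

5134


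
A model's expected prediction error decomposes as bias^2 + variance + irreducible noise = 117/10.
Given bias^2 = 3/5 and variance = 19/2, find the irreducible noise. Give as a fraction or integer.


Total error = bias^2 + variance + irreducible noise. So irreducible noise = 117/10 - 3/5 - 19/2 = 8/5.

8/5


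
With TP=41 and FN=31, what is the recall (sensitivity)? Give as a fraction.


Recall = TP / (TP + FN) = 41 / 72 = 41/72.

41/72


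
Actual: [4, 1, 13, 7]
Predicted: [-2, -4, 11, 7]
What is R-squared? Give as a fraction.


Mean(y) = 25/4. SS_res = 65. SS_tot = 315/4. R^2 = 1 - 65/(315/4) = 11/63.

11/63


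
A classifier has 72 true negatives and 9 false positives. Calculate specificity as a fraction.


Specificity = TN / (TN + FP) = 72 / 81 = 8/9.

8/9


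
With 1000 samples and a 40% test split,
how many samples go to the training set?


Test set = 1000 * 40% = 400. Training set = 1000 - 400 = 600.

600


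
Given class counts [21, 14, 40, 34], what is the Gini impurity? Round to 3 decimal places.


Total = 109. Proportions: 21/109, 14/109, 40/109, 34/109. sum(p_i^2) = 0.2856. Gini = 1 - 0.2856 = 0.7144, which rounds to 0.714.

0.714


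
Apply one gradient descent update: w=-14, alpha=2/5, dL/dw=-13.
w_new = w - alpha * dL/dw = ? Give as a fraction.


w_new = -14 - 2/5 * -13 = -14 - -26/5 = -44/5.

-44/5


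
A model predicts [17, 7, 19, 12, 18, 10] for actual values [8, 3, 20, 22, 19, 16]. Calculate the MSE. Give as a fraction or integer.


MSE = (1/6) * ((8-17)^2=81 + (3-7)^2=16 + (20-19)^2=1 + (22-12)^2=100 + (19-18)^2=1 + (16-10)^2=36). Sum = 235. MSE = 235/6.

235/6


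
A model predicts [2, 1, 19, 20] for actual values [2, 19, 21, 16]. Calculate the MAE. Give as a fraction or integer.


MAE = (1/4) * (|2-2|=0 + |19-1|=18 + |21-19|=2 + |16-20|=4). Sum = 24. MAE = 6.

6


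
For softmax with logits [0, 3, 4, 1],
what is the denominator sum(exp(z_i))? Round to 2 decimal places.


Denom = e^0=1.0000 + e^3=20.0855 + e^4=54.5982 + e^1=2.7183. Sum = 78.4020, which rounds to 78.40.

78.40


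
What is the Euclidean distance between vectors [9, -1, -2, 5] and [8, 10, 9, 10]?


d = sqrt(sum of squared differences). (9-8)^2=1, (-1-10)^2=121, (-2-9)^2=121, (5-10)^2=25. Sum = 268.

sqrt(268)


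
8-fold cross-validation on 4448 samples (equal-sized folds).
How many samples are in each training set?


Each validation fold has 4448/8 = 556 samples. Training set = 4448 - 556 = 3892.

3892


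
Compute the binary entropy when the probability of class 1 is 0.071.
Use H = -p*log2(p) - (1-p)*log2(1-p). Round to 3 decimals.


H = -0.071*log2(0.071) - 0.929*log2(0.929) = 0.370.

0.370


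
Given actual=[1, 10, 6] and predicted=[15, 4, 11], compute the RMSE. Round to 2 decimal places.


MSE = 85.6667. RMSE = sqrt(85.6667) = 9.26.

9.26


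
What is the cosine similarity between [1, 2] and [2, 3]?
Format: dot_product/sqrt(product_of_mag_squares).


dot = 8. |a|^2 = 5, |b|^2 = 13. cos = 8/sqrt(65).

8/sqrt(65)


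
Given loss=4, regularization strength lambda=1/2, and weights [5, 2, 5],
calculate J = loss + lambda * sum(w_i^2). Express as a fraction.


L2 sq norm = sum(w^2) = 54. J = 4 + 1/2 * 54 = 31.

31


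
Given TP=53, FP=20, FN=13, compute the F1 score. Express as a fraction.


Precision = 53/73 = 53/73. Recall = 53/66 = 53/66. F1 = 2*P*R/(P+R) = 106/139.

106/139


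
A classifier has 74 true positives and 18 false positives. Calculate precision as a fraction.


Precision = TP / (TP + FP) = 74 / 92 = 37/46.

37/46


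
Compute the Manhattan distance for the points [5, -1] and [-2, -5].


d = sum of absolute differences: |5--2|=7 + |-1--5|=4 = 11.

11


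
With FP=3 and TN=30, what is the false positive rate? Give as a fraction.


FPR = FP / (FP + TN) = 3 / 33 = 1/11.

1/11


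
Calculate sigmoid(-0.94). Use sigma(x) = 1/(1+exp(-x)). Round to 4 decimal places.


sigma(-0.94) = 1/(1+e^(0.94)) = 1/(1+2.559981) = 1/3.559981 = 0.2809.

0.2809


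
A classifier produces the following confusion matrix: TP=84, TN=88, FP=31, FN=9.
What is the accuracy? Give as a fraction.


Accuracy = (TP + TN) / (TP + TN + FP + FN) = (84 + 88) / 212 = 43/53.

43/53


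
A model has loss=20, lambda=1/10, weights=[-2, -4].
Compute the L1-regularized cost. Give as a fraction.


L1 norm = sum(|w|) = 6. J = 20 + 1/10 * 6 = 103/5.

103/5


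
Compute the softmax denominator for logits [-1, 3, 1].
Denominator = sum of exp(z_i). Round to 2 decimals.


Denom = e^-1=0.3679 + e^3=20.0855 + e^1=2.7183. Sum = 23.1717, which rounds to 23.17.

23.17


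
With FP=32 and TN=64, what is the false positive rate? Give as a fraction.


FPR = FP / (FP + TN) = 32 / 96 = 1/3.

1/3


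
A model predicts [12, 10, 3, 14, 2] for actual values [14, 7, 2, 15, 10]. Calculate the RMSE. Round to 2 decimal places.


MSE = 15.8000. RMSE = sqrt(15.8000) = 3.97.

3.97


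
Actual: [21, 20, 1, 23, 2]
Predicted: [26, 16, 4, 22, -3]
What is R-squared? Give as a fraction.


Mean(y) = 67/5. SS_res = 76. SS_tot = 2386/5. R^2 = 1 - 76/(2386/5) = 1003/1193.

1003/1193


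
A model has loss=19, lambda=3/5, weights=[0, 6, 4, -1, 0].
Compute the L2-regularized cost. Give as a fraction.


L2 sq norm = sum(w^2) = 53. J = 19 + 3/5 * 53 = 254/5.

254/5


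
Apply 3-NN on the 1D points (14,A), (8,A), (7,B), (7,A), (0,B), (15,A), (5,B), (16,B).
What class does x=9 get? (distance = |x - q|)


Distances: |14-9|=5, |8-9|=1, |7-9|=2, |7-9|=2, |0-9|=9, |15-9|=6, |5-9|=4, |16-9|=7. 3 nearest: (8,A), (7,A), (7,B). Counts: {'A': 2, 'B': 1}. Majority class: A.

A


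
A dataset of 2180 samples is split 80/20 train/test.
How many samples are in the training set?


Test set = 2180 * 20% = 436. Training set = 2180 - 436 = 1744.

1744


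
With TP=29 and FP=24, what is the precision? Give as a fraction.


Precision = TP / (TP + FP) = 29 / 53 = 29/53.

29/53


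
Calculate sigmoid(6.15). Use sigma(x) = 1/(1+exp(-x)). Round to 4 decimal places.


sigma(6.15) = 1/(1+e^(-6.15)) = 1/(1+0.002133) = 1/1.002133 = 0.9979.

0.9979


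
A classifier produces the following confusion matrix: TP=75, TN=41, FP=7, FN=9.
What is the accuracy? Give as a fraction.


Accuracy = (TP + TN) / (TP + TN + FP + FN) = (75 + 41) / 132 = 29/33.

29/33


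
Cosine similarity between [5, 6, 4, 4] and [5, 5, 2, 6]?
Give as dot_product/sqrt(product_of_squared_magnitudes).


dot = 87. |a|^2 = 93, |b|^2 = 90. cos = 87/sqrt(8370).

87/sqrt(8370)


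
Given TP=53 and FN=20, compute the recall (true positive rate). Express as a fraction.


Recall = TP / (TP + FN) = 53 / 73 = 53/73.

53/73


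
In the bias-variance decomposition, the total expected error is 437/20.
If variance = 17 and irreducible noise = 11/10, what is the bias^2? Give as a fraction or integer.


Total error = bias^2 + variance + irreducible noise. So bias^2 = 437/20 - 17 - 11/10 = 15/4.

15/4


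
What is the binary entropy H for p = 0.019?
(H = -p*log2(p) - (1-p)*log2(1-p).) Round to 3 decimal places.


H = -0.019*log2(0.019) - 0.981*log2(0.981) = 0.136.

0.136


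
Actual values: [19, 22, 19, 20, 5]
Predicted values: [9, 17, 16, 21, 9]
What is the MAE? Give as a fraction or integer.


MAE = (1/5) * (|19-9|=10 + |22-17|=5 + |19-16|=3 + |20-21|=1 + |5-9|=4). Sum = 23. MAE = 23/5.

23/5


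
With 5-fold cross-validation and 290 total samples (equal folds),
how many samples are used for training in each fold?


Each validation fold has 290/5 = 58 samples. Training set = 290 - 58 = 232.

232


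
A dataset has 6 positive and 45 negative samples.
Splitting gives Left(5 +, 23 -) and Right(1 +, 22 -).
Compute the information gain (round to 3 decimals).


H(parent) = 0.5226. H(left) = 0.6769, H(right) = 0.2580. Weighted = (28/51)*0.6769 + (23/51)*0.2580 = 0.4880. IG = 0.5226 - 0.4880 = 0.0346, which rounds to 0.035.

0.035


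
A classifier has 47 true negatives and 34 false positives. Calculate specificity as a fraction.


Specificity = TN / (TN + FP) = 47 / 81 = 47/81.

47/81


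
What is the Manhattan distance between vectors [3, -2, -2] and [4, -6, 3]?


d = sum of absolute differences: |3-4|=1 + |-2--6|=4 + |-2-3|=5 = 10.

10


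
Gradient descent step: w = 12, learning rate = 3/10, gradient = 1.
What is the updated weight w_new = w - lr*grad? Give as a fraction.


w_new = 12 - 3/10 * 1 = 12 - 3/10 = 117/10.

117/10


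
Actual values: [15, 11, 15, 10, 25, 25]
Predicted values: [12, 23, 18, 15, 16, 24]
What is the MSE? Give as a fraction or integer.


MSE = (1/6) * ((15-12)^2=9 + (11-23)^2=144 + (15-18)^2=9 + (10-15)^2=25 + (25-16)^2=81 + (25-24)^2=1). Sum = 269. MSE = 269/6.

269/6


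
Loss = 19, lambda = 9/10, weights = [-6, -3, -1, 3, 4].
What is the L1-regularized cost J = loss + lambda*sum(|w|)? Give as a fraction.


L1 norm = sum(|w|) = 17. J = 19 + 9/10 * 17 = 343/10.

343/10


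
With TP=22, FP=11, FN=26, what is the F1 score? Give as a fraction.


Precision = 22/33 = 2/3. Recall = 22/48 = 11/24. F1 = 2*P*R/(P+R) = 44/81.

44/81


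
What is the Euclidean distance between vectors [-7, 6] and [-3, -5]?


d = sqrt(sum of squared differences). (-7--3)^2=16, (6--5)^2=121. Sum = 137.

sqrt(137)


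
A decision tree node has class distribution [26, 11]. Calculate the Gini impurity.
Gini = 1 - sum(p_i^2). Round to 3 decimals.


Total = 37. Proportions: 26/37, 11/37. sum(p_i^2) = 0.5822. Gini = 1 - 0.5822 = 0.4178, which rounds to 0.418.

0.418


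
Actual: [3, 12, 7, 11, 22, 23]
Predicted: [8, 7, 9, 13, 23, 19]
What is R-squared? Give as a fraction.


Mean(y) = 13. SS_res = 75. SS_tot = 322. R^2 = 1 - 75/(322) = 247/322.

247/322


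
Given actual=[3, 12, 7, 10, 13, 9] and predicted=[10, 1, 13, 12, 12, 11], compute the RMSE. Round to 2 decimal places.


MSE = 35.8333. RMSE = sqrt(35.8333) = 5.99.

5.99


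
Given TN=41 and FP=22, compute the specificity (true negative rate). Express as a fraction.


Specificity = TN / (TN + FP) = 41 / 63 = 41/63.

41/63


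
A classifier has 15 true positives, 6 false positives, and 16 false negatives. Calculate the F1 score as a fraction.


Precision = 15/21 = 5/7. Recall = 15/31 = 15/31. F1 = 2*P*R/(P+R) = 15/26.

15/26


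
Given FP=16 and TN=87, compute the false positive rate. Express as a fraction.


FPR = FP / (FP + TN) = 16 / 103 = 16/103.

16/103


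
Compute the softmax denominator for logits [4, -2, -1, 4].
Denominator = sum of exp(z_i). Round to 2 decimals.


Denom = e^4=54.5982 + e^-2=0.1353 + e^-1=0.3679 + e^4=54.5982. Sum = 109.6996, which rounds to 109.70.

109.70


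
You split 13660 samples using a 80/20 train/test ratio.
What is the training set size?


Test set = 13660 * 20% = 2732. Training set = 13660 - 2732 = 10928.

10928


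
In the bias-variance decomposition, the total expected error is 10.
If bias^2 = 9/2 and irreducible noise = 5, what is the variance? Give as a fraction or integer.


Total error = bias^2 + variance + irreducible noise. So variance = 10 - 9/2 - 5 = 1/2.

1/2


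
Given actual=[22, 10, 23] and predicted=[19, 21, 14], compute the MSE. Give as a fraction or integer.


MSE = (1/3) * ((22-19)^2=9 + (10-21)^2=121 + (23-14)^2=81). Sum = 211. MSE = 211/3.

211/3


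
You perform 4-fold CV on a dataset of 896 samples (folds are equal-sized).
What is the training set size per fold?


Each validation fold has 896/4 = 224 samples. Training set = 896 - 224 = 672.

672


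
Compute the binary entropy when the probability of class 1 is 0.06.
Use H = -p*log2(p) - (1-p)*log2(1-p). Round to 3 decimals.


H = -0.06*log2(0.06) - 0.94*log2(0.94) = 0.327.

0.327


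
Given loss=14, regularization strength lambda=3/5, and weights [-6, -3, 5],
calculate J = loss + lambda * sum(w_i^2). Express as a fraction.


L2 sq norm = sum(w^2) = 70. J = 14 + 3/5 * 70 = 56.

56


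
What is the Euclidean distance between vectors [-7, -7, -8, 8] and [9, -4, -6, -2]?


d = sqrt(sum of squared differences). (-7-9)^2=256, (-7--4)^2=9, (-8--6)^2=4, (8--2)^2=100. Sum = 369.

sqrt(369)


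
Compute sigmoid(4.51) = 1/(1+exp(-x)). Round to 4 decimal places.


sigma(4.51) = 1/(1+e^(-4.51)) = 1/(1+0.010998) = 1/1.010998 = 0.9891.

0.9891


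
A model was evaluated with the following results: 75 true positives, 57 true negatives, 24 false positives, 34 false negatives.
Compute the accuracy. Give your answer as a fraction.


Accuracy = (TP + TN) / (TP + TN + FP + FN) = (75 + 57) / 190 = 66/95.

66/95


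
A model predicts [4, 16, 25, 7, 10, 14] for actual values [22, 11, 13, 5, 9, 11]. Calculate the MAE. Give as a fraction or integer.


MAE = (1/6) * (|22-4|=18 + |11-16|=5 + |13-25|=12 + |5-7|=2 + |9-10|=1 + |11-14|=3). Sum = 41. MAE = 41/6.

41/6


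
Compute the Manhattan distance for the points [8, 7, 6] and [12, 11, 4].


d = sum of absolute differences: |8-12|=4 + |7-11|=4 + |6-4|=2 = 10.

10


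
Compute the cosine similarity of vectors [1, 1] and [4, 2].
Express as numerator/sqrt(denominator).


dot = 6. |a|^2 = 2, |b|^2 = 20. cos = 6/sqrt(40).

6/sqrt(40)


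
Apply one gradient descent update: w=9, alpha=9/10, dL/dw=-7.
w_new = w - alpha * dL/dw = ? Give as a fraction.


w_new = 9 - 9/10 * -7 = 9 - -63/10 = 153/10.

153/10


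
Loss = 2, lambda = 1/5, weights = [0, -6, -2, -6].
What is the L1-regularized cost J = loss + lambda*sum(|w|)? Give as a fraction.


L1 norm = sum(|w|) = 14. J = 2 + 1/5 * 14 = 24/5.

24/5


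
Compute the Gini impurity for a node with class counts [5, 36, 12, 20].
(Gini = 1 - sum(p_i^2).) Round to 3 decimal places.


Total = 73. Proportions: 5/73, 36/73, 12/73, 20/73. sum(p_i^2) = 0.3500. Gini = 1 - 0.3500 = 0.6500, which rounds to 0.650.

0.650


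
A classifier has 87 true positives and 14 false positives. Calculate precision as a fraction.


Precision = TP / (TP + FP) = 87 / 101 = 87/101.

87/101


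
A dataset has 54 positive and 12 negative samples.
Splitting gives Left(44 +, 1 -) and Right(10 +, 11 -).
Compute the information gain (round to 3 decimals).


H(parent) = 0.6840. H(left) = 0.1537, H(right) = 0.9984. Weighted = (45/66)*0.1537 + (21/66)*0.9984 = 0.4225. IG = 0.6840 - 0.4225 = 0.2615, which rounds to 0.262.

0.262


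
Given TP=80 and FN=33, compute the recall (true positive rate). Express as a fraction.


Recall = TP / (TP + FN) = 80 / 113 = 80/113.

80/113


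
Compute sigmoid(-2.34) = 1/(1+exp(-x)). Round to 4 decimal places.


sigma(-2.34) = 1/(1+e^(2.34)) = 1/(1+10.381237) = 1/11.381237 = 0.0879.

0.0879


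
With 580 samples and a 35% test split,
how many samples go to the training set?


Test set = 580 * 35% = 203. Training set = 580 - 203 = 377.

377


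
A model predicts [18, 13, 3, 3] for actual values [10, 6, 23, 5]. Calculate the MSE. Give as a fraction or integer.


MSE = (1/4) * ((10-18)^2=64 + (6-13)^2=49 + (23-3)^2=400 + (5-3)^2=4). Sum = 517. MSE = 517/4.

517/4


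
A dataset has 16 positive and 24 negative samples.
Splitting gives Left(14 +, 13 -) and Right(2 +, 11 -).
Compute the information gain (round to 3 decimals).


H(parent) = 0.9710. H(left) = 0.9990, H(right) = 0.6194. Weighted = (27/40)*0.9990 + (13/40)*0.6194 = 0.8756. IG = 0.9710 - 0.8756 = 0.0954, which rounds to 0.095.

0.095


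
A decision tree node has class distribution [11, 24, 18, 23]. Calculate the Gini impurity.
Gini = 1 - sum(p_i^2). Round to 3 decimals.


Total = 76. Proportions: 11/76, 24/76, 18/76, 23/76. sum(p_i^2) = 0.2684. Gini = 1 - 0.2684 = 0.7316, which rounds to 0.732.

0.732


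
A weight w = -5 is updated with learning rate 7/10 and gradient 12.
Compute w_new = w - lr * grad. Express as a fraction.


w_new = -5 - 7/10 * 12 = -5 - 42/5 = -67/5.

-67/5


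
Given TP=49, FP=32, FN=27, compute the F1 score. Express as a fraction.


Precision = 49/81 = 49/81. Recall = 49/76 = 49/76. F1 = 2*P*R/(P+R) = 98/157.

98/157


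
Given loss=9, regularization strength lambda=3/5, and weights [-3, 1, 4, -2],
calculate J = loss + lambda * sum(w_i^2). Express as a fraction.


L2 sq norm = sum(w^2) = 30. J = 9 + 3/5 * 30 = 27.

27


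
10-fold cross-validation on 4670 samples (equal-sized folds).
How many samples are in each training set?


Each validation fold has 4670/10 = 467 samples. Training set = 4670 - 467 = 4203.

4203


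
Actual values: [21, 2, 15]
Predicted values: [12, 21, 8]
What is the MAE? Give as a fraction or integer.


MAE = (1/3) * (|21-12|=9 + |2-21|=19 + |15-8|=7). Sum = 35. MAE = 35/3.

35/3


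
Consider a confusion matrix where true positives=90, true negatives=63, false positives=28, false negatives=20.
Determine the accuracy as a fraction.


Accuracy = (TP + TN) / (TP + TN + FP + FN) = (90 + 63) / 201 = 51/67.

51/67


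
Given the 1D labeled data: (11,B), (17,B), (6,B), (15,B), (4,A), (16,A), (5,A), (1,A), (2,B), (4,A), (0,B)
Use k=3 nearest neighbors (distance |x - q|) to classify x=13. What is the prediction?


Distances: |11-13|=2, |17-13|=4, |6-13|=7, |15-13|=2, |4-13|=9, |16-13|=3, |5-13|=8, |1-13|=12, |2-13|=11, |4-13|=9, |0-13|=13. 3 nearest: (11,B), (15,B), (16,A). Counts: {'B': 2, 'A': 1}. Majority class: B.

B


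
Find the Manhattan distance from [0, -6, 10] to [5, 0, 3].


d = sum of absolute differences: |0-5|=5 + |-6-0|=6 + |10-3|=7 = 18.

18


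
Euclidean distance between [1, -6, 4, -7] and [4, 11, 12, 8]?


d = sqrt(sum of squared differences). (1-4)^2=9, (-6-11)^2=289, (4-12)^2=64, (-7-8)^2=225. Sum = 587.

sqrt(587)


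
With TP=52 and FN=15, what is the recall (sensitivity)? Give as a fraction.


Recall = TP / (TP + FN) = 52 / 67 = 52/67.

52/67


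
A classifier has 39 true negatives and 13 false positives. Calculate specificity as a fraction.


Specificity = TN / (TN + FP) = 39 / 52 = 3/4.

3/4


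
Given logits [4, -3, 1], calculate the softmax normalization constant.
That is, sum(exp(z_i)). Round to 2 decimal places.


Denom = e^4=54.5982 + e^-3=0.0498 + e^1=2.7183. Sum = 57.3663, which rounds to 57.37.

57.37


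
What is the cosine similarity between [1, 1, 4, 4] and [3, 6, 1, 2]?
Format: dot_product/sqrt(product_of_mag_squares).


dot = 21. |a|^2 = 34, |b|^2 = 50. cos = 21/sqrt(1700).

21/sqrt(1700)


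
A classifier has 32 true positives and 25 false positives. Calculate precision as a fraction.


Precision = TP / (TP + FP) = 32 / 57 = 32/57.

32/57


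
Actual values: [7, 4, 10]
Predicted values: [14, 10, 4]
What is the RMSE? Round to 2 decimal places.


MSE = 40.3333. RMSE = sqrt(40.3333) = 6.35.

6.35


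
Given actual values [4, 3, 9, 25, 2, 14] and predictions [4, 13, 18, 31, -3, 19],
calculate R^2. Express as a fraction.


Mean(y) = 19/2. SS_res = 267. SS_tot = 779/2. R^2 = 1 - 267/(779/2) = 245/779.

245/779


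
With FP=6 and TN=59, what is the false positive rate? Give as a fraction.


FPR = FP / (FP + TN) = 6 / 65 = 6/65.

6/65


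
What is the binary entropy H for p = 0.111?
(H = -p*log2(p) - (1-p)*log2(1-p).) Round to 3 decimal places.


H = -0.111*log2(0.111) - 0.889*log2(0.889) = 0.503.

0.503


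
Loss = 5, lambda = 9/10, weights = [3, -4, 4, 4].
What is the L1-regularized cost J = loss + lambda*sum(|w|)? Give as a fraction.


L1 norm = sum(|w|) = 15. J = 5 + 9/10 * 15 = 37/2.

37/2


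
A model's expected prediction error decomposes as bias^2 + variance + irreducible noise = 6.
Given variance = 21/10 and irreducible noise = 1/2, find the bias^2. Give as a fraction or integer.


Total error = bias^2 + variance + irreducible noise. So bias^2 = 6 - 21/10 - 1/2 = 17/5.

17/5


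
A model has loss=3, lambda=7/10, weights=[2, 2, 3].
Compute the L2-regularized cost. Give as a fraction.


L2 sq norm = sum(w^2) = 17. J = 3 + 7/10 * 17 = 149/10.

149/10


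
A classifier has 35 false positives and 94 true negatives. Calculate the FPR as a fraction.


FPR = FP / (FP + TN) = 35 / 129 = 35/129.

35/129


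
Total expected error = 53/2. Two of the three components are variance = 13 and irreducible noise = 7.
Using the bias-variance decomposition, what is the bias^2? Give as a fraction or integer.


Total error = bias^2 + variance + irreducible noise. So bias^2 = 53/2 - 13 - 7 = 13/2.

13/2


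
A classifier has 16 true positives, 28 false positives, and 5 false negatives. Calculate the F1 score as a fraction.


Precision = 16/44 = 4/11. Recall = 16/21 = 16/21. F1 = 2*P*R/(P+R) = 32/65.

32/65


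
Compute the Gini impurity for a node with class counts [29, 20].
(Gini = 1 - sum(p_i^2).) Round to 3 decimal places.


Total = 49. Proportions: 29/49, 20/49. sum(p_i^2) = 0.5169. Gini = 1 - 0.5169 = 0.4831, which rounds to 0.483.

0.483


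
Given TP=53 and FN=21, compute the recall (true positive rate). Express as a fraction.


Recall = TP / (TP + FN) = 53 / 74 = 53/74.

53/74


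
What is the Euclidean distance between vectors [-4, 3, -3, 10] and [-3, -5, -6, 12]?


d = sqrt(sum of squared differences). (-4--3)^2=1, (3--5)^2=64, (-3--6)^2=9, (10-12)^2=4. Sum = 78.

sqrt(78)


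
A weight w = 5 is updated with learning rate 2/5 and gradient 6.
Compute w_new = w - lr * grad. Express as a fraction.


w_new = 5 - 2/5 * 6 = 5 - 12/5 = 13/5.

13/5


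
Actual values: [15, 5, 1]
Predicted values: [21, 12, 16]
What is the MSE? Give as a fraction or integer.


MSE = (1/3) * ((15-21)^2=36 + (5-12)^2=49 + (1-16)^2=225). Sum = 310. MSE = 310/3.

310/3


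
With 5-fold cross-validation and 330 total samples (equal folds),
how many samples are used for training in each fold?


Each validation fold has 330/5 = 66 samples. Training set = 330 - 66 = 264.

264


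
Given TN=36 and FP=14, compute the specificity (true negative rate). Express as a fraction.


Specificity = TN / (TN + FP) = 36 / 50 = 18/25.

18/25


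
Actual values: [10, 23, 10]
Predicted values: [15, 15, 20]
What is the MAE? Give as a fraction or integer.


MAE = (1/3) * (|10-15|=5 + |23-15|=8 + |10-20|=10). Sum = 23. MAE = 23/3.

23/3


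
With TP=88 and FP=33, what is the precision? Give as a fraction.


Precision = TP / (TP + FP) = 88 / 121 = 8/11.

8/11


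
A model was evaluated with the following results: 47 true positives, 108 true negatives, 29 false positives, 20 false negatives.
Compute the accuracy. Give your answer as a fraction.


Accuracy = (TP + TN) / (TP + TN + FP + FN) = (47 + 108) / 204 = 155/204.

155/204


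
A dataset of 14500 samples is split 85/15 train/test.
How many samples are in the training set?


Test set = 14500 * 15% = 2175. Training set = 14500 - 2175 = 12325.

12325


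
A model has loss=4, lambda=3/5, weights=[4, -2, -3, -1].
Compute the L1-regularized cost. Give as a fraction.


L1 norm = sum(|w|) = 10. J = 4 + 3/5 * 10 = 10.

10


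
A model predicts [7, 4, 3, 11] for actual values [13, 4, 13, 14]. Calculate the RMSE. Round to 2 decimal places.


MSE = 36.2500. RMSE = sqrt(36.2500) = 6.02.

6.02


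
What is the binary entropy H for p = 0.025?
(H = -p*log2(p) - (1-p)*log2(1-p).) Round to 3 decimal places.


H = -0.025*log2(0.025) - 0.975*log2(0.975) = 0.169.

0.169


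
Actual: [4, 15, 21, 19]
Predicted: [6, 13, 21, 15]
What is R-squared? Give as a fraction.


Mean(y) = 59/4. SS_res = 24. SS_tot = 691/4. R^2 = 1 - 24/(691/4) = 595/691.

595/691


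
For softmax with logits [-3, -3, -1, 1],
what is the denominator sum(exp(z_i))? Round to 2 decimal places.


Denom = e^-3=0.0498 + e^-3=0.0498 + e^-1=0.3679 + e^1=2.7183. Sum = 3.1858, which rounds to 3.19.

3.19


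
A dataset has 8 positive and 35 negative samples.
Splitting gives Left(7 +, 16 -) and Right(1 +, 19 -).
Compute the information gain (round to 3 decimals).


H(parent) = 0.6931. H(left) = 0.8865, H(right) = 0.2864. Weighted = (23/43)*0.8865 + (20/43)*0.2864 = 0.6074. IG = 0.6931 - 0.6074 = 0.0857, which rounds to 0.086.

0.086


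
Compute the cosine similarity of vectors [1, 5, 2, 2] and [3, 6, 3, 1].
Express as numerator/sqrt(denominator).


dot = 41. |a|^2 = 34, |b|^2 = 55. cos = 41/sqrt(1870).

41/sqrt(1870)


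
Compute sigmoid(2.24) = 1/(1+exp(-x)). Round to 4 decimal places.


sigma(2.24) = 1/(1+e^(-2.24)) = 1/(1+0.106459) = 1/1.106459 = 0.9038.

0.9038


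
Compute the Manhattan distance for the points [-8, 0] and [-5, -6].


d = sum of absolute differences: |-8--5|=3 + |0--6|=6 = 9.

9


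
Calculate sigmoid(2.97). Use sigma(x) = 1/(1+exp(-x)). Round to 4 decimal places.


sigma(2.97) = 1/(1+e^(-2.97)) = 1/(1+0.051303) = 1/1.051303 = 0.9512.

0.9512


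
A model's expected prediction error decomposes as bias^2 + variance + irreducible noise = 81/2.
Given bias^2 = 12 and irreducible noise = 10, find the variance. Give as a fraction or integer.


Total error = bias^2 + variance + irreducible noise. So variance = 81/2 - 12 - 10 = 37/2.

37/2
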